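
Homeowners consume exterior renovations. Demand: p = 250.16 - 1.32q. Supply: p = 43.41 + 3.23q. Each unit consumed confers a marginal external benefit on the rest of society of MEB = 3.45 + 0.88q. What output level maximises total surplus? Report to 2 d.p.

Social marginal benefit = demand + MEB = 253.61 - 0.44q.
Set SMB = MC: 253.61 - 0.44q = 43.41 + 3.23q → q* = 57.2752.

q* = 57.28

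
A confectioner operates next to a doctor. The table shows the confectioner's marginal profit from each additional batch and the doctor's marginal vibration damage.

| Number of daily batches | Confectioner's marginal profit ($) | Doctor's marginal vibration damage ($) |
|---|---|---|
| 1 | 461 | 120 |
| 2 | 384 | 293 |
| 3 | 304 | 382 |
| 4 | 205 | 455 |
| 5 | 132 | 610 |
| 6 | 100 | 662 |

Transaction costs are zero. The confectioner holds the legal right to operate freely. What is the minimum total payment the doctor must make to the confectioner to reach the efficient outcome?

Left alone the confectioner would choose level 6 (marginal profit stays positive).
Efficient level: k* = 2 (marginal profit ≥ marginal vibration damage through 2).
The doctor must at least cover the confectioner's forgone profit from cutting 6→2: 304 + 205 + 132 + 100 = 741.

$741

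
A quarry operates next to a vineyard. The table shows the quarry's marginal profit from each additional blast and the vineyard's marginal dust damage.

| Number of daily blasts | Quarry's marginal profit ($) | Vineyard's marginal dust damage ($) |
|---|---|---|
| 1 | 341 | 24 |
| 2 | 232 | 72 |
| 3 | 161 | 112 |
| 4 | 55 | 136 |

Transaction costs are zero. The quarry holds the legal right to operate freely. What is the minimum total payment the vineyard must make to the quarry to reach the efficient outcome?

$55

Left alone the quarry would choose level 4 (marginal profit stays positive).
Efficient level: k* = 3 (marginal profit ≥ marginal dust damage through 3).
The vineyard must at least cover the quarry's forgone profit from cutting 4→3: 55 = 55.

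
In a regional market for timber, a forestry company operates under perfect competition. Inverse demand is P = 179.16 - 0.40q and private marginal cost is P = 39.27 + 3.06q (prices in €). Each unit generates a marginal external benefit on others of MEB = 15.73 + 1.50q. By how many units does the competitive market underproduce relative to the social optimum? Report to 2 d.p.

Market equilibrium (private): 39.27 + 3.06q = 179.16 - 0.40q → q_m = 40.4306.
Social marginal cost = private MC − MEB = 23.54 + 1.56q.
Set SMC = demand: 23.54 + 1.56q = 179.16 - 0.40q → q* = 79.3980.
Gap = |40.4306 − 79.3980| = 38.9674.

38.97 units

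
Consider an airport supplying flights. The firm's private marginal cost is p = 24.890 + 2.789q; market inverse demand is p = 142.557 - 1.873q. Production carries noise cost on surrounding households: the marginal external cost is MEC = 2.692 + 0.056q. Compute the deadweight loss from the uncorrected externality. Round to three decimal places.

Market equilibrium (private): 24.890 + 2.789q = 142.557 - 1.873q → q_m = 25.2396.
Social marginal cost = private MC + MEC = 27.582 + 2.845q.
Set SMC = demand: 27.582 + 2.845q = 142.557 - 1.873q → q* = 24.3694.
Height of the DWL triangle at q_m is SMC(q_m) − demand(q_m) = MEC(q_m) = 4.1054.
DWL = ½ × 0.8702 × 4.1054 = 1.7863.

DWL = 1.786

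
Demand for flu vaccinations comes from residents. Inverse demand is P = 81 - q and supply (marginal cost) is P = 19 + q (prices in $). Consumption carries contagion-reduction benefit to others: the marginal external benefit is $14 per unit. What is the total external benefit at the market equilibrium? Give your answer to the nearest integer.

Market equilibrium (private): 19 + q = 81 - q → q_m = 31.0000.
Total external benefit = MEB × q_m = 14 × 31.0000 = 434.0000.

$434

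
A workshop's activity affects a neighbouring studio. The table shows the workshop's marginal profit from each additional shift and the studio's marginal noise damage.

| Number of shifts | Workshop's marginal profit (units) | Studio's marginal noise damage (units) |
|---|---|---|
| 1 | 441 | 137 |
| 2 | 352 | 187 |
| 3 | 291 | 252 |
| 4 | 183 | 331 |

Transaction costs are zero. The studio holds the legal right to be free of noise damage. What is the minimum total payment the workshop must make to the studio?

Efficient level: marginal profit ≥ marginal noise damage through level 3, so k* = 3.
With the studio holding the right, the workshop must at least compensate total damage at k*: 137 + 187 + 252 = 576.

576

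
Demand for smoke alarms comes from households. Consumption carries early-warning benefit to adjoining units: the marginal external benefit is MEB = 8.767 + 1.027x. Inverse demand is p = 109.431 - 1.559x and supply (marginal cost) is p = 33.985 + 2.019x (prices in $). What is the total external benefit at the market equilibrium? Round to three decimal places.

Market equilibrium (private): 33.985 + 2.019x = 109.431 - 1.559x → x_m = 21.0861.
Total external benefit = ∫₀^{x_m} (8.767 + 1.027x) dx = 8.767×21.0861 + ½×1.027×21.0861² = 413.1761.

$413.176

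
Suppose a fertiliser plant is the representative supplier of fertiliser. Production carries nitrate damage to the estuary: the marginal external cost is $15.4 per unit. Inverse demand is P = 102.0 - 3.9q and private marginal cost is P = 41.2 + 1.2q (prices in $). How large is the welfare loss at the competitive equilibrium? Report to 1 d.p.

DWL = $23.3

Market equilibrium (private): 41.2 + 1.2q = 102.0 - 3.9q → q_m = 11.9216.
Social marginal cost = private MC + MEC = 56.6 + 1.2q.
Set SMC = demand: 56.6 + 1.2q = 102.0 - 3.9q → q* = 8.9020.
Height of the DWL triangle at q_m is SMC(q_m) − demand(q_m) = MEC(q_m) = 15.4000.
DWL = ½ × 3.0196 × 15.4000 = 23.2509.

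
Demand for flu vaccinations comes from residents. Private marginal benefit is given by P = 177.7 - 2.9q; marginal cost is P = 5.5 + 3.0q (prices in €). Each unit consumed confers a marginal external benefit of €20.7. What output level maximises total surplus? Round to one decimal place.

q* = 32.7

Social marginal benefit = demand + MEB = 198.4 - 2.9q.
Set SMB = MC: 198.4 - 2.9q = 5.5 + 3.0q → q* = 32.6949.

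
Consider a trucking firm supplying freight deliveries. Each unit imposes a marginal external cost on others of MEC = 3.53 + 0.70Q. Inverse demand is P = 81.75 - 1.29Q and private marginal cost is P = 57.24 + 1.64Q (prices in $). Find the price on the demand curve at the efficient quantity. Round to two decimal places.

Social marginal cost = private MC + MEC = 60.77 + 2.34Q.
Set SMC = demand: 60.77 + 2.34Q = 81.75 - 1.29Q → Q* = 5.7796.
Consumer price on the demand curve at Q*: 81.75 − 1.29×5.7796 = 74.2943.

P = $74.29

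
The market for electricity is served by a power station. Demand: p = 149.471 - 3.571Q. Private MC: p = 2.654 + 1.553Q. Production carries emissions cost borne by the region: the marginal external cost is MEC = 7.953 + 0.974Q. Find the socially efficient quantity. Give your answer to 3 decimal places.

Q* = 22.772

Social marginal cost = private MC + MEC = 10.607 + 2.527Q.
Set SMC = demand: 10.607 + 2.527Q = 149.471 - 3.571Q → Q* = 22.7721.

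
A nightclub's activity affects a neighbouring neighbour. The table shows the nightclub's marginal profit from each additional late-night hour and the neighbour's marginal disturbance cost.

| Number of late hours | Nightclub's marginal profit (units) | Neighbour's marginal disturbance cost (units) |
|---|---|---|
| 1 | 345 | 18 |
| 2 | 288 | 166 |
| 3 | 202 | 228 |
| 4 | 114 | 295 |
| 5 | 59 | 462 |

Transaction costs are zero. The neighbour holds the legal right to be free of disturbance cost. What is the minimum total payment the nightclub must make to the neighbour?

Efficient level: marginal profit ≥ marginal disturbance cost through level 2, so k* = 2.
With the neighbour holding the right, the nightclub must at least compensate total damage at k*: 18 + 166 = 184.

184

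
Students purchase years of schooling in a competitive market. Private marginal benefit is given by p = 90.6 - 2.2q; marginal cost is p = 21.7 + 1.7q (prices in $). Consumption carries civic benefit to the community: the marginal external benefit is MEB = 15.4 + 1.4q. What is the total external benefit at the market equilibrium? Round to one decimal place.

$490.5

Market equilibrium (private): 21.7 + 1.7q = 90.6 - 2.2q → q_m = 17.6667.
Total external benefit = ∫₀^{q_m} (15.4 + 1.4q) dq = 15.4×17.6667 + ½×1.4×17.6667² = 490.5458.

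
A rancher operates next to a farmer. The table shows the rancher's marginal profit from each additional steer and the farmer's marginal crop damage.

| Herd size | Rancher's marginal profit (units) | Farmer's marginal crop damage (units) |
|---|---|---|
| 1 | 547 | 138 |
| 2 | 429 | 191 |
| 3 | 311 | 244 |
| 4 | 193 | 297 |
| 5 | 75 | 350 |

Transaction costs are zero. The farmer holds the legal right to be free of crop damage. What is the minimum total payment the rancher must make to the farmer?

573

Efficient level: marginal profit ≥ marginal crop damage through level 3, so k* = 3.
With the farmer holding the right, the rancher must at least compensate total damage at k*: 138 + 191 + 244 = 573.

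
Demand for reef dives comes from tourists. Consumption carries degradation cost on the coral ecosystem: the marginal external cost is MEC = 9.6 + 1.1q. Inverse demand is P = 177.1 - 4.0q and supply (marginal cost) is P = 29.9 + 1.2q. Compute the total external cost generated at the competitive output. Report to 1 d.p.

Market equilibrium (private): 29.9 + 1.2q = 177.1 - 4.0q → q_m = 28.3077.
Total external cost = ∫₀^{q_m} (9.6 + 1.1q) dq = 9.6×28.3077 + ½×1.1×28.3077² = 712.4832.

712.5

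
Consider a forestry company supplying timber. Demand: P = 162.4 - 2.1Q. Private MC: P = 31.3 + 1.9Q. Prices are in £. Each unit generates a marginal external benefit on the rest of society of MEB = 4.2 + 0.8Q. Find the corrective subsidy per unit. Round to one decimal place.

Social marginal cost = private MC − MEB = 27.1 + 1.1Q.
Set SMC = demand: 27.1 + 1.1Q = 162.4 - 2.1Q → Q* = 42.2813.
The Pigouvian subsidy equals MEB at Q*: 4.2 + 0.8×42.2813 = 38.0250.

subsidy = £38.0 per unit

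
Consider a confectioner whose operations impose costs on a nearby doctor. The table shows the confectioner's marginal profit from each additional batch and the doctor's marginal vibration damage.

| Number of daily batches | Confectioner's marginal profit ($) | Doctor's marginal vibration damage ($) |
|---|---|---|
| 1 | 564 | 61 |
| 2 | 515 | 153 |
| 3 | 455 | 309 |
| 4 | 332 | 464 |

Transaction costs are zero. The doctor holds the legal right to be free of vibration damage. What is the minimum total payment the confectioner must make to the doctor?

$523

Efficient level: marginal profit ≥ marginal vibration damage through level 3, so k* = 3.
With the doctor holding the right, the confectioner must at least compensate total damage at k*: 61 + 153 + 309 = 523.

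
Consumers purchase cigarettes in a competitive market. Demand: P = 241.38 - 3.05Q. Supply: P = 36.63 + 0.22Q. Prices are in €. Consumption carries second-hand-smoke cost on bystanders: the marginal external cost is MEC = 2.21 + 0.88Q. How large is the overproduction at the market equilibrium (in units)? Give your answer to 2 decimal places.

Market equilibrium (private): 36.63 + 0.22Q = 241.38 - 3.05Q → Q_m = 62.6147.
Social marginal benefit = demand − MEC = 239.17 - 3.93Q.
Set SMB = MC: 239.17 - 3.93Q = 36.63 + 0.22Q → Q* = 48.8048.
Gap = |62.6147 − 48.8048| = 13.8099.

13.81 units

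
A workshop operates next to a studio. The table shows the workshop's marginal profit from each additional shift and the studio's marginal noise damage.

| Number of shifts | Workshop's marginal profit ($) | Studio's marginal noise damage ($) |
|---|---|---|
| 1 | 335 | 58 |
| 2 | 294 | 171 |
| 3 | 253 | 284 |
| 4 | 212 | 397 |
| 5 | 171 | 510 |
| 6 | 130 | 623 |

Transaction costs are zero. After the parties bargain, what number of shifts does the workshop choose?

Bargaining reaches the level where marginal profit last exceeds marginal noise damage.
That holds through level 2 (294 ≥ 171) but not at 3 (253 < 284).

2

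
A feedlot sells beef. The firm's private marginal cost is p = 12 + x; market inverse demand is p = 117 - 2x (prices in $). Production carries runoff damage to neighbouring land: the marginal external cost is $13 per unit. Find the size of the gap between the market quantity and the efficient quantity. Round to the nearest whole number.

4 units

Market equilibrium (private): 12 + x = 117 - 2x → x_m = 35.0000.
Social marginal cost = private MC + MEC = 25 + x.
Set SMC = demand: 25 + x = 117 - 2x → x* = 30.6667.
Gap = |35.0000 − 30.6667| = 4.3333.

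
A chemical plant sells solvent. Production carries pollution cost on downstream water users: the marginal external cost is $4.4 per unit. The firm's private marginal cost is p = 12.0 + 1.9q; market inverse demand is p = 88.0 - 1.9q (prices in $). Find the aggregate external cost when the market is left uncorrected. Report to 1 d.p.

$88.0

Market equilibrium (private): 12.0 + 1.9q = 88.0 - 1.9q → q_m = 20.0000.
Total external cost = MEC × q_m = 4.4 × 20.0000 = 88.0000.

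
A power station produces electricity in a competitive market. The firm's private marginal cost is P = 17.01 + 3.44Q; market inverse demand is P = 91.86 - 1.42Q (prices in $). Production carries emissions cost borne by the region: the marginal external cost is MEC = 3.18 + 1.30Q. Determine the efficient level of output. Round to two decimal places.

Q* = 11.63

Social marginal cost = private MC + MEC = 20.19 + 4.74Q.
Set SMC = demand: 20.19 + 4.74Q = 91.86 - 1.42Q → Q* = 11.6347.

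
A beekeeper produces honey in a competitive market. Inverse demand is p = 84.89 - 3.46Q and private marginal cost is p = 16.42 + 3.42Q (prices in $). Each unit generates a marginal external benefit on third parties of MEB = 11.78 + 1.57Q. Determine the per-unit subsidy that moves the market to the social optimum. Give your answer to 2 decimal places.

Social marginal cost = private MC − MEB = 4.64 + 1.85Q.
Set SMC = demand: 4.64 + 1.85Q = 84.89 - 3.46Q → Q* = 15.1130.
The Pigouvian subsidy equals MEB at Q*: 11.78 + 1.57×15.1130 = 35.5074.

subsidy = $35.51 per unit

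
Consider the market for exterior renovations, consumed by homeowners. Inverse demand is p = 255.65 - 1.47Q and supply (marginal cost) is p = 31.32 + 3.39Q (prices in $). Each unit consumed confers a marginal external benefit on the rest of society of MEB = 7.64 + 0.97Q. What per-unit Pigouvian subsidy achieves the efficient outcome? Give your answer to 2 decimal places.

subsidy = $65.48 per unit

Social marginal benefit = demand + MEB = 263.29 - 0.50Q.
Set SMB = MC: 263.29 - 0.50Q = 31.32 + 3.39Q → Q* = 59.6324.
The Pigouvian subsidy equals MEB at Q*: 7.64 + 0.97×59.6324 = 65.4834.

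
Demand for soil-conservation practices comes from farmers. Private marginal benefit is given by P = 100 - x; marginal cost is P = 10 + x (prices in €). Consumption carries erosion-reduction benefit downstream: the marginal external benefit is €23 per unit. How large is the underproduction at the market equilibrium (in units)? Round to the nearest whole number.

Market equilibrium (private): 10 + x = 100 - x → x_m = 45.0000.
Social marginal benefit = demand + MEB = 123 - x.
Set SMB = MC: 123 - x = 10 + x → x* = 56.5000.
Gap = |45.0000 − 56.5000| = 11.5000.

12 units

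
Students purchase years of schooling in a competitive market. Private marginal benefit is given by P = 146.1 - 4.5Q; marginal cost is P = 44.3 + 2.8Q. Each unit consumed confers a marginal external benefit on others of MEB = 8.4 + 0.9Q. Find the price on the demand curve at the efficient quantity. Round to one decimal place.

P = 68.6

Social marginal benefit = demand + MEB = 154.5 - 3.6Q.
Set SMB = MC: 154.5 - 3.6Q = 44.3 + 2.8Q → Q* = 17.2188.
Consumer price on the demand curve at Q*: 146.1 − 4.5×17.2188 = 68.6154.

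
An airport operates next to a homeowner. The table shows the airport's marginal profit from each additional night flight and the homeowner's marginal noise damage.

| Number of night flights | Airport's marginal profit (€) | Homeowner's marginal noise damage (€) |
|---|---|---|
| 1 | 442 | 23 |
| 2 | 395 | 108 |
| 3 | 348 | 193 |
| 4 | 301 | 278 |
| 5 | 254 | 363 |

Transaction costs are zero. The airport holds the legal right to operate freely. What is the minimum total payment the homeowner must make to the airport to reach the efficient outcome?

Left alone the airport would choose level 5 (marginal profit stays positive).
Efficient level: k* = 4 (marginal profit ≥ marginal noise damage through 4).
The homeowner must at least cover the airport's forgone profit from cutting 5→4: 254 = 254.

€254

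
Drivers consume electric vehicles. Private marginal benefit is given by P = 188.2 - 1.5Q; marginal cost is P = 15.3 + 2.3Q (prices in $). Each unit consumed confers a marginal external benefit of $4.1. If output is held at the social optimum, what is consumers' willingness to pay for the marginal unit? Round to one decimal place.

Social marginal benefit = demand + MEB = 192.3 - 1.5Q.
Set SMB = MC: 192.3 - 1.5Q = 15.3 + 2.3Q → Q* = 46.5789.
Consumer price on the demand curve at Q*: 188.2 − 1.5×46.5789 = 118.3317.

P = $118.3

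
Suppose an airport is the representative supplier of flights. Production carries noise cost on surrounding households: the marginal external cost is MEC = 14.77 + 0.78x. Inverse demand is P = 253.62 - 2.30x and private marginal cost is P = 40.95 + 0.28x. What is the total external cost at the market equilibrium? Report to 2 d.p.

Market equilibrium (private): 40.95 + 0.28x = 253.62 - 2.30x → x_m = 82.4302.
Total external cost = ∫₀^{x_m} (14.77 + 0.78x) dx = 14.77×82.4302 + ½×0.78×82.4302² = 3867.4418.

3867.44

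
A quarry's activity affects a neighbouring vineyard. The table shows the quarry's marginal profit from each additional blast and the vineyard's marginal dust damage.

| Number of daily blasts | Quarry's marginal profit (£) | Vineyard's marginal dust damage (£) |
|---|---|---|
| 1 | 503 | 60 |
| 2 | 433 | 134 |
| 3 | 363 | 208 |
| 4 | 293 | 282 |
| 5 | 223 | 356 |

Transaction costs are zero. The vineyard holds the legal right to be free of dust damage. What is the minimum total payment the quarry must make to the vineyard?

£684

Efficient level: marginal profit ≥ marginal dust damage through level 4, so k* = 4.
With the vineyard holding the right, the quarry must at least compensate total damage at k*: 60 + 134 + 208 + 282 = 684.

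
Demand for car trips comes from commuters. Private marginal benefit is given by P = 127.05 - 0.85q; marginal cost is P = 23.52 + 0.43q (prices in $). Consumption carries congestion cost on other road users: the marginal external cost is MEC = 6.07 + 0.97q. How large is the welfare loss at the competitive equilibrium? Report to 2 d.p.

Market equilibrium (private): 23.52 + 0.43q = 127.05 - 0.85q → q_m = 80.8828.
Social marginal benefit = demand − MEC = 120.98 - 1.82q.
Set SMB = MC: 120.98 - 1.82q = 23.52 + 0.43q → q* = 43.3156.
Height of the DWL triangle at q_m is MC(q_m) − SMB(q_m) = MEC(q_m) = 84.5263.
DWL = ½ × 37.5672 × 84.5263 = 1587.7082.

DWL = $1587.71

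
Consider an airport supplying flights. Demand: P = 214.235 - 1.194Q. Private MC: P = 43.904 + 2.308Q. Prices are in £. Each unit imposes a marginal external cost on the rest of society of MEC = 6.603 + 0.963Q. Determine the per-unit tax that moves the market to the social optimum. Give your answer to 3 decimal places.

tax = £41.915 per unit

Social marginal cost = private MC + MEC = 50.507 + 3.271Q.
Set SMC = demand: 50.507 + 3.271Q = 214.235 - 1.194Q → Q* = 36.6692.
The Pigouvian tax equals MEC at Q*: 6.603 + 0.963×36.6692 = 41.9154.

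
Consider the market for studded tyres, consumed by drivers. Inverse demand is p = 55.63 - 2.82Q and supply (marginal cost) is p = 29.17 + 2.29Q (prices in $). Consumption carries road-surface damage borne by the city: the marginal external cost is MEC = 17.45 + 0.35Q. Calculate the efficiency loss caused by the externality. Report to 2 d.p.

Market equilibrium (private): 29.17 + 2.29Q = 55.63 - 2.82Q → Q_m = 5.1781.
Social marginal benefit = demand − MEC = 38.18 - 3.17Q.
Set SMB = MC: 38.18 - 3.17Q = 29.17 + 2.29Q → Q* = 1.6502.
The welfare-loss triangle has base |Q_m − Q*| and height MEC(Q_m) (the vertical gap between SMB and MC is zero at Q* and MEC at Q_m).
DWL = ½ × 3.5279 × 19.2623 = 33.9777.

DWL = $33.98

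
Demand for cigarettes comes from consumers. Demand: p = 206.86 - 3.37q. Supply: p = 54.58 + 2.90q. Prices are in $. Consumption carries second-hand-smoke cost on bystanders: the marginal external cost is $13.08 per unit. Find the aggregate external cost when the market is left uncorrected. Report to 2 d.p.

Market equilibrium (private): 54.58 + 2.90q = 206.86 - 3.37q → q_m = 24.2871.
Total external cost = MEC × q_m = 13.08 × 24.2871 = 317.6753.

$317.68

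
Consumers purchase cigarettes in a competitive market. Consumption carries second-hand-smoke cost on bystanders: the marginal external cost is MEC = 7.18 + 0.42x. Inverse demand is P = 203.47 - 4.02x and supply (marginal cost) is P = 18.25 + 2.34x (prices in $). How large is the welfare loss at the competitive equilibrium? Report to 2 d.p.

Market equilibrium (private): 18.25 + 2.34x = 203.47 - 4.02x → x_m = 29.1226.
Social marginal benefit = demand − MEC = 196.29 - 4.44x.
Set SMB = MC: 196.29 - 4.44x = 18.25 + 2.34x → x* = 26.2596.
Between x* and x_m the wedge MC − SMB runs linearly from 0 to MEC(x_m), so the loss is a triangle.
DWL = ½ × 2.8630 × 19.4115 = 27.7876.

DWL = $27.79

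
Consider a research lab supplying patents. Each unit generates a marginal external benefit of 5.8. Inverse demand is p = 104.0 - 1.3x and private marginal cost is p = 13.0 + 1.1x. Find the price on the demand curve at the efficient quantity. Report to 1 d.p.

Social marginal cost = private MC − MEB = 7.2 + 1.1x.
Set SMC = demand: 7.2 + 1.1x = 104.0 - 1.3x → x* = 40.3333.
Consumer price on the demand curve at x*: 104.0 − 1.3×40.3333 = 51.5667.

P = 51.6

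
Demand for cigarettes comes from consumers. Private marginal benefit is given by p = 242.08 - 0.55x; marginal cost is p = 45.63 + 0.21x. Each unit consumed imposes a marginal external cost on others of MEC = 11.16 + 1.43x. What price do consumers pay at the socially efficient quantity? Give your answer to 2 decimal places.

P = 195.55

Social marginal benefit = demand − MEC = 230.92 - 1.98x.
Set SMB = MC: 230.92 - 1.98x = 45.63 + 0.21x → x* = 84.6073.
Consumer price on the demand curve at x*: 242.08 − 0.55×84.6073 = 195.5460.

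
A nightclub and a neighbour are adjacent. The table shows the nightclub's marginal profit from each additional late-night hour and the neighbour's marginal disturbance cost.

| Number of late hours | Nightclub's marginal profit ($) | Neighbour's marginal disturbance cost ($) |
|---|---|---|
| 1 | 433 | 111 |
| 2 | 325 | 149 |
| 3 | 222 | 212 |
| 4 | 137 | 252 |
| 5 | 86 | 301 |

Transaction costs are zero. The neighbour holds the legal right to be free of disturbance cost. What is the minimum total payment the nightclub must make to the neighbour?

Efficient level: marginal profit ≥ marginal disturbance cost through level 3, so k* = 3.
With the neighbour holding the right, the nightclub must at least compensate total damage at k*: 111 + 149 + 212 = 472.

$472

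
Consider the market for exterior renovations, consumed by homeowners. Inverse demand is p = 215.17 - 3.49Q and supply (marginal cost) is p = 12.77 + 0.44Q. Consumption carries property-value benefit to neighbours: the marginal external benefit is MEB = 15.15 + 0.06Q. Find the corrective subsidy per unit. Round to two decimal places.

Social marginal benefit = demand + MEB = 230.32 - 3.43Q.
Set SMB = MC: 230.32 - 3.43Q = 12.77 + 0.44Q → Q* = 56.2145.
The Pigouvian subsidy equals MEB at Q*: 15.15 + 0.06×56.2145 = 18.5229.

subsidy = 18.52 per unit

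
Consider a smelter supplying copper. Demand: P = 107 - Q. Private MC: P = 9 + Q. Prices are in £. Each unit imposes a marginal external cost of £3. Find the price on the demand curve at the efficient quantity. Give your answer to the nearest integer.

Social marginal cost = private MC + MEC = 12 + Q.
Set SMC = demand: 12 + Q = 107 - Q → Q* = 47.5000.
Consumer price on the demand curve at Q*: 107 − 1×47.5000 = 59.5000.

P = £60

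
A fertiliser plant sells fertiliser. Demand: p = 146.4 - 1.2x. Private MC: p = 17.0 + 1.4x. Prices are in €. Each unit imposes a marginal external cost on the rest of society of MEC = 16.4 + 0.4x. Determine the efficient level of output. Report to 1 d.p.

Social marginal cost = private MC + MEC = 33.4 + 1.8x.
Set SMC = demand: 33.4 + 1.8x = 146.4 - 1.2x → x* = 37.6667.

x* = 37.7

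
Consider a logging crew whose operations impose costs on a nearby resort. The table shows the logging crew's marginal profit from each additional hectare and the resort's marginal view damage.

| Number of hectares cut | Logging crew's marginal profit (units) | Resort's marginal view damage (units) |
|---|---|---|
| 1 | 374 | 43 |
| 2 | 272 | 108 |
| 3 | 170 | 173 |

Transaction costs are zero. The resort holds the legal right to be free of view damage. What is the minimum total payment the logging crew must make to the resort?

Efficient level: marginal profit ≥ marginal view damage through level 2, so k* = 2.
With the resort holding the right, the logging crew must at least compensate total damage at k*: 43 + 108 = 151.

151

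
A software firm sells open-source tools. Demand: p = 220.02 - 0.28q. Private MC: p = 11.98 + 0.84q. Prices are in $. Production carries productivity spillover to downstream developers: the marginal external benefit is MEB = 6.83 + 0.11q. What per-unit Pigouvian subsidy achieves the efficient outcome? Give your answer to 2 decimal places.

Social marginal cost = private MC − MEB = 5.15 + 0.73q.
Set SMC = demand: 5.15 + 0.73q = 220.02 - 0.28q → q* = 212.7426.
The Pigouvian subsidy equals MEB at q*: 6.83 + 0.11×212.7426 = 30.2317.

subsidy = $30.23 per unit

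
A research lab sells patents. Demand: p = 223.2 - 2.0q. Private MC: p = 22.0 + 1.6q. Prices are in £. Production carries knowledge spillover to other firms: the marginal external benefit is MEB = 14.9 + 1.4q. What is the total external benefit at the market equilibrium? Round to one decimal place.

Market equilibrium (private): 22.0 + 1.6q = 223.2 - 2.0q → q_m = 55.8889.
Total external benefit = ∫₀^{q_m} (14.9 + 1.4q) dq = 14.9×55.8889 + ½×1.4×55.8889² = 3019.2430.

£3019.2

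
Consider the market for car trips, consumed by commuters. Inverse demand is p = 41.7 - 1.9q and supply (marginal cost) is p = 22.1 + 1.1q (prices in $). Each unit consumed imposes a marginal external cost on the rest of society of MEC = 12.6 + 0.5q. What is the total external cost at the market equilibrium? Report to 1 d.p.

Market equilibrium (private): 22.1 + 1.1q = 41.7 - 1.9q → q_m = 6.5333.
Total external cost = ∫₀^{q_m} (12.6 + 0.5q) dq = 12.6×6.5333 + ½×0.5×6.5333² = 92.9906.

$93.0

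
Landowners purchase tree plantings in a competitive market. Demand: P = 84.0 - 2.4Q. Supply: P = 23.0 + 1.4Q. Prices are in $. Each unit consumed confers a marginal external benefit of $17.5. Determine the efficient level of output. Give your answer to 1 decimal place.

Q* = 20.7

Social marginal benefit = demand + MEB = 101.5 - 2.4Q.
Set SMB = MC: 101.5 - 2.4Q = 23.0 + 1.4Q → Q* = 20.6579.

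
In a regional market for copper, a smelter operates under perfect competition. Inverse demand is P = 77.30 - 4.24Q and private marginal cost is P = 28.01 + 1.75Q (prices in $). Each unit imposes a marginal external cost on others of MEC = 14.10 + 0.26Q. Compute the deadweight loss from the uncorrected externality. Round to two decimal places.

Market equilibrium (private): 28.01 + 1.75Q = 77.30 - 4.24Q → Q_m = 8.2287.
Social marginal cost = private MC + MEC = 42.11 + 2.01Q.
Set SMC = demand: 42.11 + 2.01Q = 77.30 - 4.24Q → Q* = 5.6304.
Between Q* and Q_m the wedge SMC − demand runs linearly from 0 to MEC(Q_m), so the loss is a triangle.
DWL = ½ × 2.5983 × 16.2395 = 21.0975.

DWL = $21.10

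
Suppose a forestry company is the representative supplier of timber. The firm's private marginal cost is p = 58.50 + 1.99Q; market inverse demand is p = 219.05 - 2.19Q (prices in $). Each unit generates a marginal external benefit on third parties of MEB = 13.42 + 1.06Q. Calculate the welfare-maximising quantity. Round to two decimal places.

Social marginal cost = private MC − MEB = 45.08 + 0.93Q.
Set SMC = demand: 45.08 + 0.93Q = 219.05 - 2.19Q → Q* = 55.7596.

Q* = 55.76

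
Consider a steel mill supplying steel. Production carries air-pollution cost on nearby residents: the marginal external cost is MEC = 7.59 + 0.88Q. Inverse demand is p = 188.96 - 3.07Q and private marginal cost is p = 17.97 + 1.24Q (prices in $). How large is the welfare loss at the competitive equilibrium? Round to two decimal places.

Market equilibrium (private): 17.97 + 1.24Q = 188.96 - 3.07Q → Q_m = 39.6729.
Social marginal cost = private MC + MEC = 25.56 + 2.12Q.
Set SMC = demand: 25.56 + 2.12Q = 188.96 - 3.07Q → Q* = 31.4836.
Height of the DWL triangle at Q_m is SMC(Q_m) − demand(Q_m) = MEC(Q_m) = 42.5021.
DWL = ½ × 8.1893 × 42.5021 = 174.0312.

DWL = $174.03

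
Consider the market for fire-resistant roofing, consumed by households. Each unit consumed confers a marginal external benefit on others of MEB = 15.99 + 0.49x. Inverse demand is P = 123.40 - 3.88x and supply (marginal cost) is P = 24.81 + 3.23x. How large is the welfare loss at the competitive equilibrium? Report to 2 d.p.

DWL = 39.21

Market equilibrium (private): 24.81 + 3.23x = 123.40 - 3.88x → x_m = 13.8664.
Social marginal benefit = demand + MEB = 139.39 - 3.39x.
Set SMB = MC: 139.39 - 3.39x = 24.81 + 3.23x → x* = 17.3082.
Between x* and x_m the wedge SMB − MC runs linearly from 0 to MEB(x_m), so the loss is a triangle.
DWL = ½ × 3.4418 × 22.7845 = 39.2098.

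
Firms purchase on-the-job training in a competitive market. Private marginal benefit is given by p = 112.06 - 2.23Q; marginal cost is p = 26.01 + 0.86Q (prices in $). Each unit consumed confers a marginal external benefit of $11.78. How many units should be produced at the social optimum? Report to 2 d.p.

Q* = 31.66

Social marginal benefit = demand + MEB = 123.84 - 2.23Q.
Set SMB = MC: 123.84 - 2.23Q = 26.01 + 0.86Q → Q* = 31.6602.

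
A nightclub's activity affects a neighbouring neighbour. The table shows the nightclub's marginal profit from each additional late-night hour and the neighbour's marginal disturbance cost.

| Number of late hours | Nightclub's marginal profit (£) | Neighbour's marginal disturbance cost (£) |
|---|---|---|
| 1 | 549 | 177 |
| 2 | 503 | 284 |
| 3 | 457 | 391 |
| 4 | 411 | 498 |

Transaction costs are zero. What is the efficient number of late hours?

3

Bargaining reaches the level where marginal profit last exceeds marginal disturbance cost.
That holds through level 3 (457 ≥ 391) but not at 4 (411 < 498).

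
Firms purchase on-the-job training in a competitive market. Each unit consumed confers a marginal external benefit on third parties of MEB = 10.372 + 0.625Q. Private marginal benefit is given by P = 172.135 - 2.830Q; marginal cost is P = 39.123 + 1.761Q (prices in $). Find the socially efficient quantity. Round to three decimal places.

Social marginal benefit = demand + MEB = 182.507 - 2.205Q.
Set SMB = MC: 182.507 - 2.205Q = 39.123 + 1.761Q → Q* = 36.1533.

Q* = 36.153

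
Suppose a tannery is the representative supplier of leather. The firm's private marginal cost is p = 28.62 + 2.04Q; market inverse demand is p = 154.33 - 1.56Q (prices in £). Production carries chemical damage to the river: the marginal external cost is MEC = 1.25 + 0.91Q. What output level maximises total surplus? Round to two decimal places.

Q* = 27.60

Social marginal cost = private MC + MEC = 29.87 + 2.95Q.
Set SMC = demand: 29.87 + 2.95Q = 154.33 - 1.56Q → Q* = 27.5965.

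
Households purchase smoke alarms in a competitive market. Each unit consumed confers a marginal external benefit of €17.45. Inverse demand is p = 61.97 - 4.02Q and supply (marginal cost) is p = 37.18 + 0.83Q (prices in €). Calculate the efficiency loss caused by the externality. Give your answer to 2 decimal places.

DWL = €31.39

Market equilibrium (private): 37.18 + 0.83Q = 61.97 - 4.02Q → Q_m = 5.1113.
Social marginal benefit = demand + MEB = 79.42 - 4.02Q.
Set SMB = MC: 79.42 - 4.02Q = 37.18 + 0.83Q → Q* = 8.7093.
The welfare-loss triangle has base |Q_m − Q*| and height MEB(Q_m) (the vertical gap between SMB and MC is zero at Q* and MEB at Q_m).
DWL = ½ × 3.5980 × 17.4500 = 31.3926.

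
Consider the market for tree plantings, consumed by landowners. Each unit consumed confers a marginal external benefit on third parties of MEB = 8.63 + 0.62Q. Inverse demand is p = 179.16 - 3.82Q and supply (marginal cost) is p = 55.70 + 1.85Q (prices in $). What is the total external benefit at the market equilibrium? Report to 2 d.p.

$334.89

Market equilibrium (private): 55.70 + 1.85Q = 179.16 - 3.82Q → Q_m = 21.7743.
Total external benefit = ∫₀^{Q_m} (8.63 + 0.62Q) dQ = 8.63×21.7743 + ½×0.62×21.7743² = 334.8895.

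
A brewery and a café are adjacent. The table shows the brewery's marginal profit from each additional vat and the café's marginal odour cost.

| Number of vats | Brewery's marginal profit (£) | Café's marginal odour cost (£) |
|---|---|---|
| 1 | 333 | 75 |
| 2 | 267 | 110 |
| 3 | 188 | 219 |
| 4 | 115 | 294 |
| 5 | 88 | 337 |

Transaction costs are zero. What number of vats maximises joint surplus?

Bargaining reaches the level where marginal profit last exceeds marginal odour cost.
That holds through level 2 (267 ≥ 110) but not at 3 (188 < 219).

2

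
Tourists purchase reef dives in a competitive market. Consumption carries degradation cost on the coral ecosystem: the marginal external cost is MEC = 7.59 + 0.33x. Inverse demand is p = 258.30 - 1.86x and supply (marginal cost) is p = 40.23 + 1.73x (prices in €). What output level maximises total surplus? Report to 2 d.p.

Social marginal benefit = demand − MEC = 250.71 - 2.19x.
Set SMB = MC: 250.71 - 2.19x = 40.23 + 1.73x → x* = 53.6939.

x* = 53.69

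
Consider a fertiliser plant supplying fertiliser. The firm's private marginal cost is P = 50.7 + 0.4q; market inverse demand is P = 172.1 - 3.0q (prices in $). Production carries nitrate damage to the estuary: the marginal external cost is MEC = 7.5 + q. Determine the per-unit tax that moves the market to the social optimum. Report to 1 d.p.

Social marginal cost = private MC + MEC = 58.2 + 1.4q.
Set SMC = demand: 58.2 + 1.4q = 172.1 - 3.0q → q* = 25.8864.
The Pigouvian tax equals MEC at q*: 7.5 + 1.0×25.8864 = 33.3864.

tax = $33.4 per unit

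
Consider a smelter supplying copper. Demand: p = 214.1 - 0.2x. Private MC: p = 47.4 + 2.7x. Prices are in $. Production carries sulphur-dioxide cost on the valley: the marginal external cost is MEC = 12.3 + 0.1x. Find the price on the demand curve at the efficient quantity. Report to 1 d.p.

P = $203.8

Social marginal cost = private MC + MEC = 59.7 + 2.8x.
Set SMC = demand: 59.7 + 2.8x = 214.1 - 0.2x → x* = 51.4667.
Consumer price on the demand curve at x*: 214.1 − 0.2×51.4667 = 203.8067.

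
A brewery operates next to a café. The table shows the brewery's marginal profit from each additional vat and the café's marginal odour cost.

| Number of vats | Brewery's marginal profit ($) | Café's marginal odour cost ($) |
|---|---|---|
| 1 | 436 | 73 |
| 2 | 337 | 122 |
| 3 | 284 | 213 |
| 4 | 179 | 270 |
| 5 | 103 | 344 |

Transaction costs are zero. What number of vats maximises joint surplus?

3

Bargaining reaches the level where marginal profit last exceeds marginal odour cost.
That holds through level 3 (284 ≥ 213) but not at 4 (179 < 270).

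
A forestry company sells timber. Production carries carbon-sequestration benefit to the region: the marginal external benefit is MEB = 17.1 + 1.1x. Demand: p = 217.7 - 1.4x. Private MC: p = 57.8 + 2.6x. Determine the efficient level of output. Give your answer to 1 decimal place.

Social marginal cost = private MC − MEB = 40.7 + 1.5x.
Set SMC = demand: 40.7 + 1.5x = 217.7 - 1.4x → x* = 61.0345.

x* = 61.0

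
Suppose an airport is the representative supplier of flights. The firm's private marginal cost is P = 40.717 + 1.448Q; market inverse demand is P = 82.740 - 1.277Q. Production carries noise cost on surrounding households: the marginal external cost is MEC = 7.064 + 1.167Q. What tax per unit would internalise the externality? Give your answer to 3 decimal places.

tax = 17.546 per unit

Social marginal cost = private MC + MEC = 47.781 + 2.615Q.
Set SMC = demand: 47.781 + 2.615Q = 82.740 - 1.277Q → Q* = 8.9823.
The Pigouvian tax equals MEC at Q*: 7.064 + 1.167×8.9823 = 17.5463.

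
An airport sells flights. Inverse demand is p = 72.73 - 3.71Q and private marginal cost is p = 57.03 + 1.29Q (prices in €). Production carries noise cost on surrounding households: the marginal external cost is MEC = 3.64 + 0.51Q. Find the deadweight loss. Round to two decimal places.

DWL = €2.49

Market equilibrium (private): 57.03 + 1.29Q = 72.73 - 3.71Q → Q_m = 3.1400.
Social marginal cost = private MC + MEC = 60.67 + 1.80Q.
Set SMC = demand: 60.67 + 1.80Q = 72.73 - 3.71Q → Q* = 2.1887.
Height of the DWL triangle at Q_m is SMC(Q_m) − demand(Q_m) = MEC(Q_m) = 5.2414.
DWL = ½ × 0.9513 × 5.2414 = 2.4931.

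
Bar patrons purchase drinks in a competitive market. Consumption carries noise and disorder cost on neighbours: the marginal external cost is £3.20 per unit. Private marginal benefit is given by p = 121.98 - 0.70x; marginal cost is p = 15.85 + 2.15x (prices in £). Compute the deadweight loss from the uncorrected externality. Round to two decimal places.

Market equilibrium (private): 15.85 + 2.15x = 121.98 - 0.70x → x_m = 37.2386.
Social marginal benefit = demand − MEC = 118.78 - 0.70x.
Set SMB = MC: 118.78 - 0.70x = 15.85 + 2.15x → x* = 36.1158.
The loss is the area between SMB and MC from x* to x_m; with linear curves that's a triangle of height MEC(x_m).
DWL = ½ × 1.1228 × 3.2000 = 1.7965.

DWL = £1.80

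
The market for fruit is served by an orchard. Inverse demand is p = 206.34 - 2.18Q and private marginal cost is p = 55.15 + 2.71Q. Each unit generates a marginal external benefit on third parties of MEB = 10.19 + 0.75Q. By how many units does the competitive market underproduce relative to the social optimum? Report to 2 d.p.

Market equilibrium (private): 55.15 + 2.71Q = 206.34 - 2.18Q → Q_m = 30.9182.
Social marginal cost = private MC − MEB = 44.96 + 1.96Q.
Set SMC = demand: 44.96 + 1.96Q = 206.34 - 2.18Q → Q* = 38.9807.
Gap = |30.9182 − 38.9807| = 8.0625.

8.06 units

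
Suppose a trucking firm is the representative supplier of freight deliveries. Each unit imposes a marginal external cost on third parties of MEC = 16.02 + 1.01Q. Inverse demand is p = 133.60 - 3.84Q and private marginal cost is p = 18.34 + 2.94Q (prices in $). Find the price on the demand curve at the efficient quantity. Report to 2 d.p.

P = $84.68

Social marginal cost = private MC + MEC = 34.36 + 3.95Q.
Set SMC = demand: 34.36 + 3.95Q = 133.60 - 3.84Q → Q* = 12.7394.
Consumer price on the demand curve at Q*: 133.60 − 3.84×12.7394 = 84.6807.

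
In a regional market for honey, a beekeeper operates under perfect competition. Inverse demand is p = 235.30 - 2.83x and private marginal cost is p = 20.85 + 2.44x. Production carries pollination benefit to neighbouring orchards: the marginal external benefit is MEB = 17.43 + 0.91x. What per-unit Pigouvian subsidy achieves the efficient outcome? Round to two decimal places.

subsidy = 65.83 per unit

Social marginal cost = private MC − MEB = 3.42 + 1.53x.
Set SMC = demand: 3.42 + 1.53x = 235.30 - 2.83x → x* = 53.1835.
The Pigouvian subsidy equals MEB at x*: 17.43 + 0.91×53.1835 = 65.8270.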